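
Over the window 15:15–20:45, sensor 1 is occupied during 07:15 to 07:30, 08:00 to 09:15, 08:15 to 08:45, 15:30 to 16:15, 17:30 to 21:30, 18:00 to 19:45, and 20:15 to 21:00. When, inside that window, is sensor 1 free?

15:15–15:30, 16:15–17:30

Covered (merged): 07:15–07:30, 08:00–09:15, 15:30–16:15, 17:30–21:30.
Uncovered inside 15:15–20:45: 15:15–15:30, 16:15–17:30.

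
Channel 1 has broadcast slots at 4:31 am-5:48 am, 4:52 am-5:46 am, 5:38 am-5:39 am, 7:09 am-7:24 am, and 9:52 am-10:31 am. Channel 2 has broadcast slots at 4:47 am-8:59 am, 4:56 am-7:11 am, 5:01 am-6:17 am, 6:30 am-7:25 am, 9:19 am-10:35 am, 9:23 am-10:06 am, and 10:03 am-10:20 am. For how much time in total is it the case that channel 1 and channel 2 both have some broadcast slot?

1 h 55 min

A, merged: 4:31 am-5:48 am, 7:09 am-7:24 am, 9:52 am-10:31 am.
B, merged: 4:47 am-8:59 am, 9:19 am-10:35 am.
A ∩ B = 4:47 am-5:48 am, 7:09 am-7:24 am, 9:52 am-10:31 am.
Total: 1 h 1 min + 15 min + 39 min = 1 h 55 min.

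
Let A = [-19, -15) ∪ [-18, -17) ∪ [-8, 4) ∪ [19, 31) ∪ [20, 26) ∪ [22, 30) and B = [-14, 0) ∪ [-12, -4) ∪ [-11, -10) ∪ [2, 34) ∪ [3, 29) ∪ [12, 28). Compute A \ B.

[-19, -15) ∪ [0, 2)

First set merges to [-19, -15), [-8, 4), [19, 31).
Second set merges to [-14, 0), [2, 34).
[-19, -15): no B overlap → unchanged.
[-8, 4) minus B → [0, 2).
[19, 31): fully covered by B → removed.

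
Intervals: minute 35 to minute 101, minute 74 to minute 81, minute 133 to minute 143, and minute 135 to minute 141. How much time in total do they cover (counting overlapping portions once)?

Merged: minute 35 to minute 101, minute 133 to minute 143.
Lengths: 66 minutes + 10 minutes = 76 minutes.

76 minutes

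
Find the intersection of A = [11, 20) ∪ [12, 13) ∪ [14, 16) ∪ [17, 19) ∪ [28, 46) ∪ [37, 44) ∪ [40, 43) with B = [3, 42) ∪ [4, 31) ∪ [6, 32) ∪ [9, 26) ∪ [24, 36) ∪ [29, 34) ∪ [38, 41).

First set merges to [11, 20), [28, 46).
Second set merges to [3, 42).
[11, 20) overlaps B on [11, 20).
[28, 46) overlaps B on [28, 42).

[11, 20) ∪ [28, 42)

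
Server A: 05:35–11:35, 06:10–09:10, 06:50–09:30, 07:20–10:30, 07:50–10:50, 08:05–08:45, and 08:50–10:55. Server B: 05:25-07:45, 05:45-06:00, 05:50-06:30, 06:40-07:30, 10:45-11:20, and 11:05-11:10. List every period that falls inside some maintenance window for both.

Merge the first list: 05:35–11:35.
Merge the second list: 05:25–07:45, 10:45–11:20.
05:35–11:35 overlaps B on 05:35–07:45, 10:45–11:20.

05:35–07:45, 10:45–11:20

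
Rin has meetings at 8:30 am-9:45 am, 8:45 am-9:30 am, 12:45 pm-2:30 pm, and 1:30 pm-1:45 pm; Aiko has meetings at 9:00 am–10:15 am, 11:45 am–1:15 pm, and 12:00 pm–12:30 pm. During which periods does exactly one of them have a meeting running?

First set merges to 8:30 am–9:45 am, 12:45 pm–2:30 pm.
Second set merges to 9:00 am–10:15 am, 11:45 am–1:15 pm.
A \ B = 8:30 am–9:00 am, 1:15 pm–2:30 pm.
B \ A = 9:45 am–10:15 am, 11:45 am–12:45 pm.
Union of the two gives the symmetric difference.

8:30 am–9:00 am, 9:45 am–10:15 am, 11:45 am–12:45 pm, 1:15 pm–2:30 pm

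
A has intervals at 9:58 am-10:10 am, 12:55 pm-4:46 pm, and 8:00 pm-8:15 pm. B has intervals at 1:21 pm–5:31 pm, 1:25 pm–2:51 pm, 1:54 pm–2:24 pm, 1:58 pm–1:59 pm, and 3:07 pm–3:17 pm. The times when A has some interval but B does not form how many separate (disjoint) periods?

3

Second set merges to 1:21 pm–5:31 pm.
A \ B = 9:58 am–10:10 am, 12:55 pm–1:21 pm, 8:00 pm–8:15 pm.
That is 3 disjoint pieces.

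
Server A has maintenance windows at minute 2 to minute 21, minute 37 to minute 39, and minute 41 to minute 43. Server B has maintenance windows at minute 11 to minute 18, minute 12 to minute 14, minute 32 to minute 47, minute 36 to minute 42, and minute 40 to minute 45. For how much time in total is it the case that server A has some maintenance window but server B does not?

Merge the second list: minute 11 to minute 18, minute 32 to minute 47.
A \ B = minute 2 to minute 11, minute 18 to minute 21.
Total: 9 minutes + 3 minutes = 12 minutes.

12 minutes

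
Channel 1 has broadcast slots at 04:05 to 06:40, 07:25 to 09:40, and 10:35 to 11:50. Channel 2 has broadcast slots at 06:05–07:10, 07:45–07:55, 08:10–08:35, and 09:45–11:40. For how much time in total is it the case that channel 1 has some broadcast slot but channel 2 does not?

3 h 50 min

A \ B = 04:05–06:05, 07:25–07:45, 07:55–08:10, 08:35–09:40, 11:40–11:50.
Total: 2 h + 20 min + 15 min + 1 h 5 min + 10 min = 3 h 50 min.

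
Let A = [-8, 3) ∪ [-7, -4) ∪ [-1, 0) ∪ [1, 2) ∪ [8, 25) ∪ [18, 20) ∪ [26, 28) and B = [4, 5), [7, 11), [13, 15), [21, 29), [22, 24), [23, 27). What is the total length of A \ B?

19

Merge the first list: [-8, 3), [8, 25), [26, 28).
Merge the second list: [4, 5), [7, 11), [13, 15), [21, 29).
A \ B = [-8, 3), [11, 13), [15, 21).
Total: 11 + 2 + 6 = 19.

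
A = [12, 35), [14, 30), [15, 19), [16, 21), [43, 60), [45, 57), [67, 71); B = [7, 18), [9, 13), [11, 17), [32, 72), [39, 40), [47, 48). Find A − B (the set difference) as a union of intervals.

[18, 32)

A, merged: [12, 35), [43, 60), [67, 71).
B, merged: [7, 18), [32, 72).
[12, 35) with B removed leaves [18, 32).
[43, 60) lies entirely inside B → drops out.
[67, 71) lies entirely inside B → drops out.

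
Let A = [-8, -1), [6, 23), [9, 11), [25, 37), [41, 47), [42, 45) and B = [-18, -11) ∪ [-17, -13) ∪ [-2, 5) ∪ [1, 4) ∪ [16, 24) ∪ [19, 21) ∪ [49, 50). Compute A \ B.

[-8, -2) ∪ [6, 16) ∪ [25, 37) ∪ [41, 47)

Merge the first list: [-8, -1), [6, 23), [25, 37), [41, 47).
Merge the second list: [-18, -11), [-2, 5), [16, 24), [49, 50).
[-8, -1) \ B = [-8, -2).
[6, 23) \ B = [6, 16).
[25, 37): nothing removed.
[41, 47): nothing removed.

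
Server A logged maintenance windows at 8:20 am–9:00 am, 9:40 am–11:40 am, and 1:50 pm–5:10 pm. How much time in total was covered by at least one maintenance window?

Merged: 8:20 am–9:00 am, 9:40 am–11:40 am, 1:50 pm–5:10 pm.
Lengths: 40 min + 2 h + 3 h 20 min = 6 h.

6 h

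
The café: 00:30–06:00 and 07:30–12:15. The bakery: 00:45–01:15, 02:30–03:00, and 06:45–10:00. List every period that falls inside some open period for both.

00:45–01:15, 02:30–03:00, 07:30–10:00

00:30–06:00 ∩ B → 00:45–01:15, 02:30–03:00.
07:30–12:15 ∩ B → 07:30–10:00.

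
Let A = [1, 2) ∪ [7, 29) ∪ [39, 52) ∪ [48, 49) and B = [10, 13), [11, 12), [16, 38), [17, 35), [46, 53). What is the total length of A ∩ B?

Merge the first list: [1, 2), [7, 29), [39, 52).
Merge the second list: [10, 13), [16, 38), [46, 53).
A ∩ B = [10, 13), [16, 29), [46, 52).
Total: 3 + 13 + 6 = 22.

22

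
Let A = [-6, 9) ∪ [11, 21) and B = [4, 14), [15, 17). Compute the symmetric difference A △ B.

[-6, 4) ∪ [9, 11) ∪ [14, 15) ∪ [17, 21)

A but not B: [-6, 4), [14, 15), [17, 21).
B but not A: [9, 11).
Combining gives A △ B.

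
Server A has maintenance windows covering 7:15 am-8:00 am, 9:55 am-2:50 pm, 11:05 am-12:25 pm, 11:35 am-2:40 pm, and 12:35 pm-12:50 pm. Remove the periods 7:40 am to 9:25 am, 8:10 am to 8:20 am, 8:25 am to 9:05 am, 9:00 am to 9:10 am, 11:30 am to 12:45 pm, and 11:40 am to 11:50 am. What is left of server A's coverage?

A, merged: 7:15 am–8:00 am, 9:55 am–2:50 pm.
B, merged: 7:40 am–9:25 am, 11:30 am–12:45 pm.
7:15 am–8:00 am minus B → 7:15 am–7:40 am.
9:55 am–2:50 pm minus B → 9:55 am–11:30 am, 12:45 pm–2:50 pm.

7:15 am–7:40 am, 9:55 am–11:30 am, 12:45 pm–2:50 pm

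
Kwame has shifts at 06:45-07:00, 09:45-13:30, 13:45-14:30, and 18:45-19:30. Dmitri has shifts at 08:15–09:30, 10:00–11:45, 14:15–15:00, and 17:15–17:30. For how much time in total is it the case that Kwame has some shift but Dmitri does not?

3 h 30 min

A \ B = 06:45-07:00, 09:45-10:00, 11:45-13:30, 13:45-14:15, 18:45-19:30.
Total: 15 min + 15 min + 1 h 45 min + 30 min + 45 min = 3 h 30 min.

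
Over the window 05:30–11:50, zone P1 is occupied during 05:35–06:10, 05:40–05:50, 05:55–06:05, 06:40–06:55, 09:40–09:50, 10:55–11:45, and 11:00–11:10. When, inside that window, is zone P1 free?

05:30–05:35, 06:10–06:40, 06:55–09:40, 09:50–10:55, 11:45–11:50

Covered (merged): 05:35–06:10, 06:40–06:55, 09:40–09:50, 10:55–11:45.
Complement within 05:30–11:50: 05:30–05:35, 06:10–06:40, 06:55–09:40, 09:50–10:55, 11:45–11:50.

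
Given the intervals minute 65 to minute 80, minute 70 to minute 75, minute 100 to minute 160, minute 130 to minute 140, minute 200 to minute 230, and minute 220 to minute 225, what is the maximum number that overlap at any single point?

Sweep endpoints in order; track running count of active intervals.
Peak of 2 reached at minute 70.

2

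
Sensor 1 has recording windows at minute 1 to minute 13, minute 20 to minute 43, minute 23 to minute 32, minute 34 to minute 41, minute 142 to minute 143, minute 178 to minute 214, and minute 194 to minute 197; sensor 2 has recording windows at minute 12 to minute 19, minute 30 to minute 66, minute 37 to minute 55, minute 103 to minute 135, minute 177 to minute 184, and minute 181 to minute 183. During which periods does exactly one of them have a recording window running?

Merge the first list: minute 1 to minute 13, minute 20 to minute 43, minute 142 to minute 143, minute 178 to minute 214.
Merge the second list: minute 12 to minute 19, minute 30 to minute 66, minute 103 to minute 135, minute 177 to minute 184.
A \ B = minute 1 to minute 12, minute 20 to minute 30, minute 142 to minute 143, minute 184 to minute 214.
B \ A = minute 13 to minute 19, minute 43 to minute 66, minute 103 to minute 135, minute 177 to minute 178.
Union of the two gives the symmetric difference.

minute 1 to minute 12, minute 13 to minute 19, minute 20 to minute 30, minute 43 to minute 66, minute 103 to minute 135, minute 142 to minute 143, minute 177 to minute 178, minute 184 to minute 214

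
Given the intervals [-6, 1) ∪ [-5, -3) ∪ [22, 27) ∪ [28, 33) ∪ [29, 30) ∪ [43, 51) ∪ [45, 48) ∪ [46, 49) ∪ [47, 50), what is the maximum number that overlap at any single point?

Walk the sorted start/end points keeping a running depth.
The depth first hits 4 at 47.

4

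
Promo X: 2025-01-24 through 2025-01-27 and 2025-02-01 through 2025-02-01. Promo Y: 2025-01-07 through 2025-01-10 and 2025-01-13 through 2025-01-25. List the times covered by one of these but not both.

A \ B = 2025-01-26 through 2025-01-27, 2025-02-01 through 2025-02-01.
B \ A = 2025-01-07 through 2025-01-10, 2025-01-13 through 2025-01-23.
Union of the two gives the symmetric difference.

2025-01-07 through 2025-01-10, 2025-01-13 through 2025-01-23, 2025-01-26 through 2025-01-27, 2025-02-01 through 2025-02-01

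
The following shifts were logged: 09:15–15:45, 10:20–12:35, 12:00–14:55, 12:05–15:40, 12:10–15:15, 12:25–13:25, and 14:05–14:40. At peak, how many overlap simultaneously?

Sweep endpoints in order; track running count of active intervals.
Peak of 6 reached at 12:25.

6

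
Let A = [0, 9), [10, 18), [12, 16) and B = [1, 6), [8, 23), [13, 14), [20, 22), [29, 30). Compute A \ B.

[0, 1) ∪ [6, 8)

First set merges to [0, 9), [10, 18).
Second set merges to [1, 6), [8, 23), [29, 30).
[0, 9) with B removed leaves [0, 1), [6, 8).
[10, 18) lies entirely inside B → drops out.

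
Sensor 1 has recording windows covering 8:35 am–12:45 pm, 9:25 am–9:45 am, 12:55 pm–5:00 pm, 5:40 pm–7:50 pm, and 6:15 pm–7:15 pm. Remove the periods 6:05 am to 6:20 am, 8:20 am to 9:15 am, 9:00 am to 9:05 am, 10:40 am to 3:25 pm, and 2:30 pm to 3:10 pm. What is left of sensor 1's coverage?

Merge the first list: 8:35 am-12:45 pm, 12:55 pm-5:00 pm, 5:40 pm-7:50 pm.
Merge the second list: 6:05 am-6:20 am, 8:20 am-9:15 am, 10:40 am-3:25 pm.
8:35 am-12:45 pm minus B → 9:15 am-10:40 am.
12:55 pm-5:00 pm minus B → 3:25 pm-5:00 pm.
5:40 pm-7:50 pm: no B overlap → unchanged.

9:15 am-10:40 am, 3:25 pm-5:00 pm, 5:40 pm-7:50 pm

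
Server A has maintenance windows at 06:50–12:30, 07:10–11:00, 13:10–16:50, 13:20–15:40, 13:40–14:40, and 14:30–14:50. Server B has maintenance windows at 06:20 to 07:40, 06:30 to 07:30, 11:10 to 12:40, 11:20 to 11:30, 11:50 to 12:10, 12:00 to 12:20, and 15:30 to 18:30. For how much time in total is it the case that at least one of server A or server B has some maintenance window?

11 h 40 min

First set merges to 06:50–12:30, 13:10–16:50.
Second set merges to 06:20–07:40, 11:10–12:40, 15:30–18:30.
A ∪ B = 06:20–12:40, 13:10–18:30.
Total: 6 h 20 min + 5 h 20 min = 11 h 40 min.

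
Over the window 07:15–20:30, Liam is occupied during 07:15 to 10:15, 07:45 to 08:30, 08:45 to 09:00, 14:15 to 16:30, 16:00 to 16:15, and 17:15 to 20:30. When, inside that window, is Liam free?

10:15-14:15, 16:30-17:15

After merging, the occupied span is 07:15-10:15, 14:15-16:30, 17:15-20:30.
Uncovered inside 07:15-20:30: 10:15-14:15, 16:30-17:15.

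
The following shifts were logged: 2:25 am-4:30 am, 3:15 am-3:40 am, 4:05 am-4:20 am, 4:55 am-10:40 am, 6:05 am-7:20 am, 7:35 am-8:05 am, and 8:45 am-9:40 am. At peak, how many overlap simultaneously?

2

At 3:15 am, 2 of the intervals are simultaneously active.
No point has more.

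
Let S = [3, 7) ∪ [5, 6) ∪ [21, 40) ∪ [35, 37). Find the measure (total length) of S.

23

Merged: [3, 7), [21, 40).
Lengths: 4 + 19 = 23.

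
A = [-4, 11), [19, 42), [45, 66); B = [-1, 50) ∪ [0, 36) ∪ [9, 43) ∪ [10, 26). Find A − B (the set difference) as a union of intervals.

[-4, -1) ∪ [50, 66)

B, merged: [-1, 50).
[-4, 11) minus B → [-4, -1).
[19, 42): fully covered by B → removed.
[45, 66) minus B → [50, 66).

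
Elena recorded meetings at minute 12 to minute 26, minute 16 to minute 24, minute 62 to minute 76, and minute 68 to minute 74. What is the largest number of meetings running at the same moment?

At minute 16, 2 of the intervals are simultaneously active.
No point has more.

2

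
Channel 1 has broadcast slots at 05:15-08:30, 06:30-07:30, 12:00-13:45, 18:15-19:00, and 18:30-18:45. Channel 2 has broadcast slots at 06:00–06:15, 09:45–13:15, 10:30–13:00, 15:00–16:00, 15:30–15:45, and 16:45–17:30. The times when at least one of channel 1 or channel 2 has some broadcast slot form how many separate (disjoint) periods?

Merge the first list: 05:15-08:30, 12:00-13:45, 18:15-19:00.
Merge the second list: 06:00-06:15, 09:45-13:15, 15:00-16:00, 16:45-17:30.
A ∪ B = 05:15-08:30, 09:45-13:45, 15:00-16:00, 16:45-17:30, 18:15-19:00.
That is 5 disjoint pieces.

5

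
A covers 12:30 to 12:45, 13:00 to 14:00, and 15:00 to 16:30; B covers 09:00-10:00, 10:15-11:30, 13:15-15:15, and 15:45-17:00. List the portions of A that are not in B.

12:30–12:45, 13:00–13:15, 15:15–15:45

12:30–12:45: no B overlap → unchanged.
13:00–14:00 minus B → 13:00–13:15.
15:00–16:30 minus B → 15:15–15:45.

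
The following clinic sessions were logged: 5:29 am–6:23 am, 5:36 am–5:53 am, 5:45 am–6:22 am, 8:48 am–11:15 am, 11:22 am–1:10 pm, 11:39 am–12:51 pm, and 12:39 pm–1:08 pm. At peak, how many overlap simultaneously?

Walk the sorted start/end points keeping a running depth.
The depth first hits 3 at 5:45 am.

3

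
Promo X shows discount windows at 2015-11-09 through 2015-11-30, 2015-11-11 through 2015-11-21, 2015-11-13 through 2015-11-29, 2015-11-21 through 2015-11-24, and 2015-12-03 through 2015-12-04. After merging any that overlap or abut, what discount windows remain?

2015-11-11 through 2015-11-21 overlaps/touches 2015-11-09 through 2015-11-30 → extend to 2015-11-09 through 2015-11-30.
2015-11-13 through 2015-11-29 overlaps/touches 2015-11-09 through 2015-11-30 → extend to 2015-11-09 through 2015-11-30.
2015-11-21 through 2015-11-24 overlaps/touches 2015-11-09 through 2015-11-30 → extend to 2015-11-09 through 2015-11-30.
2015-12-03 through 2015-12-04 is disjoint → start new block.

2015-11-09 through 2015-11-30, 2015-12-03 through 2015-12-04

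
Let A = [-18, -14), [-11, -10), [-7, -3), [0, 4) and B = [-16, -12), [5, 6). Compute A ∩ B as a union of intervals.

[-18, -14) overlaps B on [-16, -14).
[-11, -10) falls entirely outside B.
[-7, -3) falls entirely outside B.
[0, 4) falls entirely outside B.

[-16, -14)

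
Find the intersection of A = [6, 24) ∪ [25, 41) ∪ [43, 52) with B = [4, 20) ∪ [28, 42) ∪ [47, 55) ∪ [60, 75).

[6, 24) ∩ B → [6, 20).
[25, 41) ∩ B → [28, 41).
[43, 52) ∩ B → [47, 52).

[6, 20) ∪ [28, 41) ∪ [47, 52)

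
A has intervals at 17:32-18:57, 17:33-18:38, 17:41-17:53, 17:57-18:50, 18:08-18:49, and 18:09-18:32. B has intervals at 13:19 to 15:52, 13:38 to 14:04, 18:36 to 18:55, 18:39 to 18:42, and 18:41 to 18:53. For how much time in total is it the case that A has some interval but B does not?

1 h 6 min

First set merges to 17:32–18:57.
Second set merges to 13:19–15:52, 18:36–18:55.
A \ B = 17:32–18:36, 18:55–18:57.
Total: 1 h 4 min + 2 min = 1 h 6 min.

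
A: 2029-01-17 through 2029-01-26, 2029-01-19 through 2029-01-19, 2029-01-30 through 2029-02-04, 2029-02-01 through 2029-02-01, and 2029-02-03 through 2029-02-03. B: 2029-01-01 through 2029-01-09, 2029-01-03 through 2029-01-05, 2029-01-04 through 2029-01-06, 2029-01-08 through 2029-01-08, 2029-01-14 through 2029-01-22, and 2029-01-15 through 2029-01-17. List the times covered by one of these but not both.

First set merges to 2029-01-17 through 2029-01-26, 2029-01-30 through 2029-02-04.
Second set merges to 2029-01-01 through 2029-01-09, 2029-01-14 through 2029-01-22.
A \ B = 2029-01-23 through 2029-01-26, 2029-01-30 through 2029-02-04.
B \ A = 2029-01-01 through 2029-01-09, 2029-01-14 through 2029-01-16.
Union of the two gives the symmetric difference.

2029-01-01 through 2029-01-09, 2029-01-14 through 2029-01-16, 2029-01-23 through 2029-01-26, 2029-01-30 through 2029-02-04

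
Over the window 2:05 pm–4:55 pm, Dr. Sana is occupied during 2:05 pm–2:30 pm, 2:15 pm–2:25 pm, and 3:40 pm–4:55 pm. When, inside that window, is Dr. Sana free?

The merged coverage is 2:05 pm–2:30 pm, 3:40 pm–4:55 pm.
Complement within 2:05 pm–4:55 pm: 2:30 pm–3:40 pm.

2:30 pm–3:40 pm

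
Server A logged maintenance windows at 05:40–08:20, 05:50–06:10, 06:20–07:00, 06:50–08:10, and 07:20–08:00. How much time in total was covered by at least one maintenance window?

2 h 40 min

Merged: 05:40–08:20.
Length: 2 h 40 min.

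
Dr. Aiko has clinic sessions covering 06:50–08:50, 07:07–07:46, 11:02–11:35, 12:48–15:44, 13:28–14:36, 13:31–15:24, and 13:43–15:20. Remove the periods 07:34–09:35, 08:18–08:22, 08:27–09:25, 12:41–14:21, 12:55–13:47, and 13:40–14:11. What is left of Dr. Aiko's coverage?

06:50–07:34, 11:02–11:35, 14:21–15:44

Merge the first list: 06:50–08:50, 11:02–11:35, 12:48–15:44.
Merge the second list: 07:34–09:35, 12:41–14:21.
06:50–08:50 \ B = 06:50–07:34.
11:02–11:35: nothing removed.
12:48–15:44 \ B = 14:21–15:44.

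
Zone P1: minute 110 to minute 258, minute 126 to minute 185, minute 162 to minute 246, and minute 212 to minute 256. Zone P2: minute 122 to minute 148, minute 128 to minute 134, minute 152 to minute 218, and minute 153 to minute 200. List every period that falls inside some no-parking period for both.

minute 122 to minute 148, minute 152 to minute 218

A, merged: minute 110 to minute 258.
B, merged: minute 122 to minute 148, minute 152 to minute 218.
minute 110 to minute 258 overlaps B on minute 122 to minute 148, minute 152 to minute 218.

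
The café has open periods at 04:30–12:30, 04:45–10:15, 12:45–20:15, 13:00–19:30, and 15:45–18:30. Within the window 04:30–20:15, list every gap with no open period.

Covered (merged): 04:30-12:30, 12:45-20:15.
Gaps within 04:30-20:15: 12:30-12:45.

12:30-12:45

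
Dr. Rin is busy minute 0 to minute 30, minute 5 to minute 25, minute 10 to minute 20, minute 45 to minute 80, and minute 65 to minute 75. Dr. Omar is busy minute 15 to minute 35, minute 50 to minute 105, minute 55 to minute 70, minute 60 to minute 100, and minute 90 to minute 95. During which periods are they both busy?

minute 15 to minute 30, minute 50 to minute 80

A, merged: minute 0 to minute 30, minute 45 to minute 80.
B, merged: minute 15 to minute 35, minute 50 to minute 105.
minute 0 to minute 30 ∩ B → minute 15 to minute 30.
minute 45 to minute 80 ∩ B → minute 50 to minute 80.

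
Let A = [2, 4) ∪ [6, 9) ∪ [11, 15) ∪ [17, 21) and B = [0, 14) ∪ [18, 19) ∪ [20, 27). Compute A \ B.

[14, 15) ∪ [17, 18) ∪ [19, 20)

[2, 4): fully covered by B → removed.
[6, 9): fully covered by B → removed.
[11, 15) minus B → [14, 15).
[17, 21) minus B → [17, 18), [19, 20).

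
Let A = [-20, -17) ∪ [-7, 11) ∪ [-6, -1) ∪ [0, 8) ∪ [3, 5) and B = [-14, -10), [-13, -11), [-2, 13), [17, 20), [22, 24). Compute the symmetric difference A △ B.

Merge the first list: [-20, -17), [-7, 11).
Merge the second list: [-14, -10), [-2, 13), [17, 20), [22, 24).
Only in the first: [-20, -17), [-7, -2).
Only in the second: [-14, -10), [11, 13), [17, 20), [22, 24).
Together these are the periods covered by exactly one.

[-20, -17) ∪ [-14, -10) ∪ [-7, -2) ∪ [11, 13) ∪ [17, 20) ∪ [22, 24)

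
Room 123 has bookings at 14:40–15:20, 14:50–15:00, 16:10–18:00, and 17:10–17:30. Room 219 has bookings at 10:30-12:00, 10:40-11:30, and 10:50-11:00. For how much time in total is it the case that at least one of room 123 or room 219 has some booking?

4 h

First set merges to 14:40-15:20, 16:10-18:00.
Second set merges to 10:30-12:00.
A ∪ B = 10:30-12:00, 14:40-15:20, 16:10-18:00.
Total: 1 h 30 min + 40 min + 1 h 50 min = 4 h.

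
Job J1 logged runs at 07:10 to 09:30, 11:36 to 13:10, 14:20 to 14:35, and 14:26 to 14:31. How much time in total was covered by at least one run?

4 h 9 min

Merged: 07:10-09:30, 11:36-13:10, 14:20-14:35.
Lengths: 2 h 20 min + 1 h 34 min + 15 min = 4 h 9 min.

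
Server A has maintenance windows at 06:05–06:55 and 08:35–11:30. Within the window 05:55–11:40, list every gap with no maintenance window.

The merged coverage is 06:05–06:55, 08:35–11:30.
Gaps within 05:55–11:40: 05:55–06:05, 06:55–08:35, 11:30–11:40.

05:55–06:05, 06:55–08:35, 11:30–11:40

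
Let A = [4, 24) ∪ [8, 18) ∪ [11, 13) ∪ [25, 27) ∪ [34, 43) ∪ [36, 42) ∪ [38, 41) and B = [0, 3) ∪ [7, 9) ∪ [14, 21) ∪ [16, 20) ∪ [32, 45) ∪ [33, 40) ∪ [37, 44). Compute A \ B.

First set merges to [4, 24), [25, 27), [34, 43).
Second set merges to [0, 3), [7, 9), [14, 21), [32, 45).
[4, 24) \ B = [4, 7), [9, 14), [21, 24).
[25, 27): nothing removed.
[34, 43): entirely removed.

[4, 7) ∪ [9, 14) ∪ [21, 24) ∪ [25, 27)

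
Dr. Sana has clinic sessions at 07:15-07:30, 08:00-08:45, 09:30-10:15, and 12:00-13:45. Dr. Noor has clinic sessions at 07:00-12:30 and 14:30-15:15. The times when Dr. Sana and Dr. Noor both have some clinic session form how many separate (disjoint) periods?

4

A ∩ B = 07:15–07:30, 08:00–08:45, 09:30–10:15, 12:00–12:30.
That is 4 disjoint pieces.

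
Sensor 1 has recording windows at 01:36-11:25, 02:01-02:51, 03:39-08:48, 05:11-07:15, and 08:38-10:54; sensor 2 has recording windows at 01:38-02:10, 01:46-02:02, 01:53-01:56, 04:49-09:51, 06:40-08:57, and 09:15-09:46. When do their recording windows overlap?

01:38–02:10, 04:49–09:51

A, merged: 01:36–11:25.
B, merged: 01:38–02:10, 04:49–09:51.
01:36–11:25 ∩ B → 01:38–02:10, 04:49–09:51.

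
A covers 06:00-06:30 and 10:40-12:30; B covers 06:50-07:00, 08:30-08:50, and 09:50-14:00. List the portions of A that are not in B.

06:00–06:30

06:00–06:30: nothing removed.
10:40–12:30: entirely removed.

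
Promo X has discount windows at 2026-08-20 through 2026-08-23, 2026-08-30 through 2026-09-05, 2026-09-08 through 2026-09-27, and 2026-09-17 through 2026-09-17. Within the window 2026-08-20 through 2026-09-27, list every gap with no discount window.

2026-08-24 through 2026-08-29, 2026-09-06 through 2026-09-07

After merging, the occupied span is 2026-08-20 through 2026-08-23, 2026-08-30 through 2026-09-05, 2026-09-08 through 2026-09-27.
Complement within 2026-08-20 through 2026-09-27: 2026-08-24 through 2026-08-29, 2026-09-06 through 2026-09-07.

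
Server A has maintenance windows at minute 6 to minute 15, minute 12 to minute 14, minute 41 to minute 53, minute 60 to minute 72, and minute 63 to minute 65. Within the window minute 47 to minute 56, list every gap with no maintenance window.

After merging, the occupied span is minute 6 to minute 15, minute 41 to minute 53, minute 60 to minute 72.
Gaps within minute 47 to minute 56: minute 53 to minute 56.

minute 53 to minute 56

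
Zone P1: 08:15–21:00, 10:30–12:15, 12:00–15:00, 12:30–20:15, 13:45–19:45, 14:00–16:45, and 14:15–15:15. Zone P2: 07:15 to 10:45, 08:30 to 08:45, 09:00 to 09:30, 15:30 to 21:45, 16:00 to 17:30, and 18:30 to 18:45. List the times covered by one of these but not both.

07:15–08:15, 10:45–15:30, 21:00–21:45

Merge the first list: 08:15–21:00.
Merge the second list: 07:15–10:45, 15:30–21:45.
A but not B: 10:45–15:30.
B but not A: 07:15–08:15, 21:00–21:45.
Combining gives A △ B.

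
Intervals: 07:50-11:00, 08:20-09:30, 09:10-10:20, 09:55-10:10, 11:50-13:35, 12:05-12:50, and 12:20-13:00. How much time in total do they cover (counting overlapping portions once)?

Merged: 07:50–11:00, 11:50–13:35.
Lengths: 3 h 10 min + 1 h 45 min = 4 h 55 min.

4 h 55 min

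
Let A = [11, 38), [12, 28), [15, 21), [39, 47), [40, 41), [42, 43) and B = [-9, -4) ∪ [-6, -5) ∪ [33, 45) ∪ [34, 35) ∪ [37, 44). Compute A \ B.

A, merged: [11, 38), [39, 47).
B, merged: [-9, -4), [33, 45).
[11, 38) with B removed leaves [11, 33).
[39, 47) with B removed leaves [45, 47).

[11, 33) ∪ [45, 47)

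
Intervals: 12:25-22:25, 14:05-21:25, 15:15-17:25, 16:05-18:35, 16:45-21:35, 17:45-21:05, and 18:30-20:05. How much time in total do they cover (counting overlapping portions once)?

10 h

Merged: 12:25–22:25.
Length: 10 h.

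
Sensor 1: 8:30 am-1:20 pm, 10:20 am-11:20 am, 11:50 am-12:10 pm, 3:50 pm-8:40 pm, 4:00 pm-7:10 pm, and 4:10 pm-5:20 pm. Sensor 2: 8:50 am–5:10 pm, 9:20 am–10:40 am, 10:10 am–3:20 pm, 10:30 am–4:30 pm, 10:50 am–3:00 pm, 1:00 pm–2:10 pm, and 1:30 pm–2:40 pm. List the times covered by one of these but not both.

Merge the first list: 8:30 am-1:20 pm, 3:50 pm-8:40 pm.
Merge the second list: 8:50 am-5:10 pm.
A but not B: 8:30 am-8:50 am, 5:10 pm-8:40 pm.
B but not A: 1:20 pm-3:50 pm.
Combining gives A △ B.

8:30 am-8:50 am, 1:20 pm-3:50 pm, 5:10 pm-8:40 pm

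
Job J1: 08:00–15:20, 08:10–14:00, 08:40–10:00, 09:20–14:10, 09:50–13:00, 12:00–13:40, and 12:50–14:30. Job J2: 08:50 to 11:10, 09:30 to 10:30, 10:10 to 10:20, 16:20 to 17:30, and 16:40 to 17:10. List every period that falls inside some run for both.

08:50–11:10

A, merged: 08:00–15:20.
B, merged: 08:50–11:10, 16:20–17:30.
08:00–15:20 overlaps B on 08:50–11:10.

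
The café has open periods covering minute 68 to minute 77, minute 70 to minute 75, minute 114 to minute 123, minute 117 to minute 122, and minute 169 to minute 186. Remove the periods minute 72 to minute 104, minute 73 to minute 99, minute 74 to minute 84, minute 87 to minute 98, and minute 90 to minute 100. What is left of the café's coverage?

minute 68 to minute 72, minute 114 to minute 123, minute 169 to minute 186

First set merges to minute 68 to minute 77, minute 114 to minute 123, minute 169 to minute 186.
Second set merges to minute 72 to minute 104.
minute 68 to minute 77 minus B → minute 68 to minute 72.
minute 114 to minute 123: no B overlap → unchanged.
minute 169 to minute 186: no B overlap → unchanged.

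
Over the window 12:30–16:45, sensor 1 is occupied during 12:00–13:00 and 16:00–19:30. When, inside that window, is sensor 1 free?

The merged coverage is 12:00–13:00, 16:00–19:30.
Complement within 12:30–16:45: 13:00–16:00.

13:00–16:00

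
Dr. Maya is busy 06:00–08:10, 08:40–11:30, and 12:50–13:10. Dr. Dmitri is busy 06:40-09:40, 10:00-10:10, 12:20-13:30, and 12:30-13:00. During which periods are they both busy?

B, merged: 06:40-09:40, 10:00-10:10, 12:20-13:30.
06:00-08:10 meets the second set on 06:40-08:10.
08:40-11:30 meets the second set on 08:40-09:40, 10:00-10:10.
12:50-13:10 meets the second set on 12:50-13:10.

06:40-08:10, 08:40-09:40, 10:00-10:10, 12:50-13:10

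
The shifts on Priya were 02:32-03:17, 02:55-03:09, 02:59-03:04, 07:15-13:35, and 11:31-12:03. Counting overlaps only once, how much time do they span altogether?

Merged: 02:32–03:17, 07:15–13:35.
Lengths: 45 min + 6 h 20 min = 7 h 5 min.

7 h 5 min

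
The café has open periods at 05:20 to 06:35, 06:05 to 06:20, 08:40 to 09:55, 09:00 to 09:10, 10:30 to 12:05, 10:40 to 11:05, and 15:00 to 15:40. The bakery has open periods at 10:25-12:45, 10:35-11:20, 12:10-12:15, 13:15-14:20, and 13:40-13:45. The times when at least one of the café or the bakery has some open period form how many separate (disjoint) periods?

5

A, merged: 05:20-06:35, 08:40-09:55, 10:30-12:05, 15:00-15:40.
B, merged: 10:25-12:45, 13:15-14:20.
A ∪ B = 05:20-06:35, 08:40-09:55, 10:25-12:45, 13:15-14:20, 15:00-15:40.
That is 5 disjoint pieces.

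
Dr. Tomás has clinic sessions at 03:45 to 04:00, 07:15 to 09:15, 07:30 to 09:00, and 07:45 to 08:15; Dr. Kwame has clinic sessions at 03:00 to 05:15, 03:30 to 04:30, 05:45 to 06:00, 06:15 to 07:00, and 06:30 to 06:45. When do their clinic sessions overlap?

03:45-04:00

A, merged: 03:45-04:00, 07:15-09:15.
B, merged: 03:00-05:15, 05:45-06:00, 06:15-07:00.
03:45-04:00 meets the second set on 03:45-04:00.
07:15-09:15: no overlap with the second set.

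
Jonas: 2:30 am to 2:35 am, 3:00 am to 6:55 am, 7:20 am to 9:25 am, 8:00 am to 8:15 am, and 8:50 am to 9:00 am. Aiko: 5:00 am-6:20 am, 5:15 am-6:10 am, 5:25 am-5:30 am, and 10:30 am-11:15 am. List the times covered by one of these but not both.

2:30 am–2:35 am, 3:00 am–5:00 am, 6:20 am–6:55 am, 7:20 am–9:25 am, 10:30 am–11:15 am

First set merges to 2:30 am–2:35 am, 3:00 am–6:55 am, 7:20 am–9:25 am.
Second set merges to 5:00 am–6:20 am, 10:30 am–11:15 am.
A \ B = 2:30 am–2:35 am, 3:00 am–5:00 am, 6:20 am–6:55 am, 7:20 am–9:25 am.
B \ A = 10:30 am–11:15 am.
Union of the two gives the symmetric difference.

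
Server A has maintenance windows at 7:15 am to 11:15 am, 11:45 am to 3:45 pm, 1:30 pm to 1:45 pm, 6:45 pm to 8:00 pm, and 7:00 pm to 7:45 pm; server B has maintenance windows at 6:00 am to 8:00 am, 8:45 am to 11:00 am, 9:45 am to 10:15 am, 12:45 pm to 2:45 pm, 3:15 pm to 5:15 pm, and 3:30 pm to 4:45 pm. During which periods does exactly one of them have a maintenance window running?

Merge the first list: 7:15 am–11:15 am, 11:45 am–3:45 pm, 6:45 pm–8:00 pm.
Merge the second list: 6:00 am–8:00 am, 8:45 am–11:00 am, 12:45 pm–2:45 pm, 3:15 pm–5:15 pm.
A \ B = 8:00 am–8:45 am, 11:00 am–11:15 am, 11:45 am–12:45 pm, 2:45 pm–3:15 pm, 6:45 pm–8:00 pm.
B \ A = 6:00 am–7:15 am, 3:45 pm–5:15 pm.
Union of the two gives the symmetric difference.

6:00 am–7:15 am, 8:00 am–8:45 am, 11:00 am–11:15 am, 11:45 am–12:45 pm, 2:45 pm–3:15 pm, 3:45 pm–5:15 pm, 6:45 pm–8:00 pm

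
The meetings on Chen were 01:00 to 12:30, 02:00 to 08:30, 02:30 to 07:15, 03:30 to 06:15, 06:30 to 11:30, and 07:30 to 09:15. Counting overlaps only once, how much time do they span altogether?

Merged: 01:00–12:30.
Length: 11 h 30 min.

11 h 30 min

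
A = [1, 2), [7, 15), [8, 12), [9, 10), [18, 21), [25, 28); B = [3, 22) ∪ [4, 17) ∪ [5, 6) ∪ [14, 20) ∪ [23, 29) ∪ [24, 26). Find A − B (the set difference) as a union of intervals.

[1, 2)

First set merges to [1, 2), [7, 15), [18, 21), [25, 28).
Second set merges to [3, 22), [23, 29).
[1, 2): nothing removed.
[7, 15): entirely removed.
[18, 21): entirely removed.
[25, 28): entirely removed.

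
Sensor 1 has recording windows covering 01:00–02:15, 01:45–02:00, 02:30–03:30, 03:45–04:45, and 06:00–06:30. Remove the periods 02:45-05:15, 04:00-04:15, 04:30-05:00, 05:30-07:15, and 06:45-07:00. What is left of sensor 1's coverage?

Merge the first list: 01:00–02:15, 02:30–03:30, 03:45–04:45, 06:00–06:30.
Merge the second list: 02:45–05:15, 05:30–07:15.
01:00–02:15 is untouched.
02:30–03:30 with B removed leaves 02:30–02:45.
03:45–04:45 lies entirely inside B → drops out.
06:00–06:30 lies entirely inside B → drops out.

01:00–02:15, 02:30–02:45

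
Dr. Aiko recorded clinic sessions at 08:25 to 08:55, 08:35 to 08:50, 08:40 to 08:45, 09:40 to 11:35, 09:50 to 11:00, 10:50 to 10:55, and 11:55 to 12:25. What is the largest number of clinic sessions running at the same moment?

3

At 08:40, 3 of the intervals are simultaneously active.
No point has more.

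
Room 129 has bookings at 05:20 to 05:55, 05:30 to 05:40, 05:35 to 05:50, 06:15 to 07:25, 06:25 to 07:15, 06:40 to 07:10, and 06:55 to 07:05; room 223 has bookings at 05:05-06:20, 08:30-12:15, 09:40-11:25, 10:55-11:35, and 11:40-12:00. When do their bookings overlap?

First set merges to 05:20–05:55, 06:15–07:25.
Second set merges to 05:05–06:20, 08:30–12:15.
05:20–05:55 overlaps B on 05:20–05:55.
06:15–07:25 overlaps B on 06:15–06:20.

05:20–05:55, 06:15–06:20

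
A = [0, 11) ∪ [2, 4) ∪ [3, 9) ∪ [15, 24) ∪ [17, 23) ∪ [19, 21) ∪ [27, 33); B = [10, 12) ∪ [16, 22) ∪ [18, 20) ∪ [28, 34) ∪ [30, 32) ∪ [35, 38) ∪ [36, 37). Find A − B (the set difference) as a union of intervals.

[0, 10) ∪ [15, 16) ∪ [22, 24) ∪ [27, 28)

First set merges to [0, 11), [15, 24), [27, 33).
Second set merges to [10, 12), [16, 22), [28, 34), [35, 38).
[0, 11) minus B → [0, 10).
[15, 24) minus B → [15, 16), [22, 24).
[27, 33) minus B → [27, 28).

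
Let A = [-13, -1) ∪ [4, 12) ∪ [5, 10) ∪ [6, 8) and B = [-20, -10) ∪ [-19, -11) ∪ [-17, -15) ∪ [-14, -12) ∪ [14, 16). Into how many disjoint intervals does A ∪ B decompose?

Merge the first list: [-13, -1), [4, 12).
Merge the second list: [-20, -10), [14, 16).
A ∪ B = [-20, -1), [4, 12), [14, 16).
That is 3 disjoint pieces.

3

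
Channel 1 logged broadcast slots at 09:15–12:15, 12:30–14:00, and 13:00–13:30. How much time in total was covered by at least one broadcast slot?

Merged: 09:15–12:15, 12:30–14:00.
Lengths: 3 h + 1 h 30 min = 4 h 30 min.

4 h 30 min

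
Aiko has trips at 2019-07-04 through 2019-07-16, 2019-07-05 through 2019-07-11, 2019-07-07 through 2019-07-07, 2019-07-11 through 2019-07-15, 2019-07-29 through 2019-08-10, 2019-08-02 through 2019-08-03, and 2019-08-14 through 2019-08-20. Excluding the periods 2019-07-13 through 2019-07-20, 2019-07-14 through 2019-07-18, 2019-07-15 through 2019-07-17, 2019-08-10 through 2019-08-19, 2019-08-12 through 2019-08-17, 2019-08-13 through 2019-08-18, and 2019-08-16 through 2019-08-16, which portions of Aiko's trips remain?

2019-07-04 through 2019-07-12, 2019-07-29 through 2019-08-09, 2019-08-20 through 2019-08-20

Merge the first list: 2019-07-04 through 2019-07-16, 2019-07-29 through 2019-08-10, 2019-08-14 through 2019-08-20.
Merge the second list: 2019-07-13 through 2019-07-20, 2019-08-10 through 2019-08-19.
2019-07-04 through 2019-07-16 minus B → 2019-07-04 through 2019-07-12.
2019-07-29 through 2019-08-10 minus B → 2019-07-29 through 2019-08-09.
2019-08-14 through 2019-08-20 minus B → 2019-08-20 through 2019-08-20.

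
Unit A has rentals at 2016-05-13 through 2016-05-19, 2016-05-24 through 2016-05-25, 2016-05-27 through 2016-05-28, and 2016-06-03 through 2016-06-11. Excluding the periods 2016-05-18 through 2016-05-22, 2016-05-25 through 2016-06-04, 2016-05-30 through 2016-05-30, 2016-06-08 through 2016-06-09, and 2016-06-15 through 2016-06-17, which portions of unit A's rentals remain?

2016-05-13 through 2016-05-17, 2016-05-24 through 2016-05-24, 2016-06-05 through 2016-06-07, 2016-06-10 through 2016-06-11

B, merged: 2016-05-18 through 2016-05-22, 2016-05-25 through 2016-06-04, 2016-06-08 through 2016-06-09, 2016-06-15 through 2016-06-17.
2016-05-13 through 2016-05-19 \ B = 2016-05-13 through 2016-05-17.
2016-05-24 through 2016-05-25 \ B = 2016-05-24 through 2016-05-24.
2016-05-27 through 2016-05-28: entirely removed.
2016-06-03 through 2016-06-11 \ B = 2016-06-05 through 2016-06-07, 2016-06-10 through 2016-06-11.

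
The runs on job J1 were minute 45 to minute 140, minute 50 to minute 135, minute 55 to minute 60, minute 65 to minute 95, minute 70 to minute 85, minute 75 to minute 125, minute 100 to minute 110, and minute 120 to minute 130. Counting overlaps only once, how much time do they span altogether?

Merged: minute 45 to minute 140.
Length: 95 minutes.

95 minutes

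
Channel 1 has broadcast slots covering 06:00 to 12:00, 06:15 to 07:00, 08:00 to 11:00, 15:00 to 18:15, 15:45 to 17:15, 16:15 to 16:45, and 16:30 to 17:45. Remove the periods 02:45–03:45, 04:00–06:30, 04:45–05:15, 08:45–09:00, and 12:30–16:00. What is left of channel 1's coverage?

Merge the first list: 06:00-12:00, 15:00-18:15.
Merge the second list: 02:45-03:45, 04:00-06:30, 08:45-09:00, 12:30-16:00.
06:00-12:00 with B removed leaves 06:30-08:45, 09:00-12:00.
15:00-18:15 with B removed leaves 16:00-18:15.

06:30-08:45, 09:00-12:00, 16:00-18:15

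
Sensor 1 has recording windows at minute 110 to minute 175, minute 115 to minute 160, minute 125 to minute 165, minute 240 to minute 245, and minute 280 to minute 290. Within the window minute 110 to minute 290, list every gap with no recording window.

The merged coverage is minute 110 to minute 175, minute 240 to minute 245, minute 280 to minute 290.
Gaps within minute 110 to minute 290: minute 175 to minute 240, minute 245 to minute 280.

minute 175 to minute 240, minute 245 to minute 280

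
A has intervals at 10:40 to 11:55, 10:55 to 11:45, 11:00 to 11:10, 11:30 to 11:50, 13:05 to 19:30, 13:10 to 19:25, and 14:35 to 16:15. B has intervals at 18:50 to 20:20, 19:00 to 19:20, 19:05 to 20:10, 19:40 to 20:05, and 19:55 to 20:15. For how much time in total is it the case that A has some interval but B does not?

A, merged: 10:40-11:55, 13:05-19:30.
B, merged: 18:50-20:20.
A \ B = 10:40-11:55, 13:05-18:50.
Total: 1 h 15 min + 5 h 45 min = 7 h.

7 h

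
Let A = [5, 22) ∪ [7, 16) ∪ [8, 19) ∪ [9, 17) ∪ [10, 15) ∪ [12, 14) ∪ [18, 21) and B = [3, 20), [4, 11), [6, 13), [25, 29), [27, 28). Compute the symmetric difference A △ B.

First set merges to [5, 22).
Second set merges to [3, 20), [25, 29).
A but not B: [20, 22).
B but not A: [3, 5), [25, 29).
Combining gives A △ B.

[3, 5) ∪ [20, 22) ∪ [25, 29)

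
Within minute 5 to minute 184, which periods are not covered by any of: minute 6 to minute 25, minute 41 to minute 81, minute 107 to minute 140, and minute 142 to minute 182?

Covered (merged): minute 6 to minute 25, minute 41 to minute 81, minute 107 to minute 140, minute 142 to minute 182.
Complement within minute 5 to minute 184: minute 5 to minute 6, minute 25 to minute 41, minute 81 to minute 107, minute 140 to minute 142, minute 182 to minute 184.

minute 5 to minute 6, minute 25 to minute 41, minute 81 to minute 107, minute 140 to minute 142, minute 182 to minute 184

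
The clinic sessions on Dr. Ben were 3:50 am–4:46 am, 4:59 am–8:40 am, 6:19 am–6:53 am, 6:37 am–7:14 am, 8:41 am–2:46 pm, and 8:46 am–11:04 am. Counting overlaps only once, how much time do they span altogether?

Merged: 3:50 am-4:46 am, 4:59 am-8:40 am, 8:41 am-2:46 pm.
Lengths: 56 min + 3 h 41 min + 6 h 5 min = 10 h 42 min.

10 h 42 min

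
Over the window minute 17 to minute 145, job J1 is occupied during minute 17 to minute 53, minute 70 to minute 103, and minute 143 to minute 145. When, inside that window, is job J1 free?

minute 53 to minute 70, minute 103 to minute 143

After merging, the occupied span is minute 17 to minute 53, minute 70 to minute 103, minute 143 to minute 145.
Complement within minute 17 to minute 145: minute 53 to minute 70, minute 103 to minute 143.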